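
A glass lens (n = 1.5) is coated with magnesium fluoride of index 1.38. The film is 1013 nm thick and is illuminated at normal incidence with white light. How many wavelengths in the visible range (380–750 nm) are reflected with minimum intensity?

3

Ray reflecting at the top interface goes from n = 1.0 toward n = 1.38: a half-wave phase shift.
Bottom surface (1.38 → 1.5): reflection off a higher-index medium gives a half-wave phase shift.
Zero or two π shifts → no net half-wave offset.
With no net inversion, destructive interference in reflection requires 2 n t = (m + ½) λ.
λ = 2 n t / (m + ½) = 2796 / (m + ½) nm.
m=3: 799 nm (IR); m=4: 621 nm (visible); m=5: 508 nm (visible); m=6: 430 nm (visible); m=7: 373 nm (UV).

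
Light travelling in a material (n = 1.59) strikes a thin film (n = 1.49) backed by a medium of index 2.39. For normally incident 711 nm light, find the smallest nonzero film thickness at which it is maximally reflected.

119 nm

Ray reflecting at the top interface goes from n = 1.59 toward n = 1.49: no phase shift.
At the lower boundary (n = 1.49 to n = 2.39) the reflected ray undergoes a half-wave phase shift.
Net: one phase inversion between the two reflected rays.
For maximum reflection here: 2 n t = (m + ½) λ.
Minimum at m = 0: t = λ / (4 n) = 711 / (4 × 1.49) = 119 nm.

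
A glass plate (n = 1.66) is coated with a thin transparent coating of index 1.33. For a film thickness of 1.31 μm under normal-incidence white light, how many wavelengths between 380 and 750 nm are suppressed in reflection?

At the upper boundary (n = 1.0 to n = 1.33) the reflected ray undergoes a half-wave phase shift.
At the lower boundary (n = 1.33 to n = 1.66) the reflected ray undergoes a half-wave phase shift.
Zero or two π shifts → no net half-wave offset.
So the condition for destructive reflection is 2 n t = (m + ½) λ.
λ = 2 n t / (m + ½) = 3485 / (m + ½) nm.
m=4: 774 nm (IR); m=5: 634 nm (visible); m=6: 536 nm (visible); m=7: 465 nm (visible); m=8: 410 nm (visible); m=9: 367 nm (UV).

4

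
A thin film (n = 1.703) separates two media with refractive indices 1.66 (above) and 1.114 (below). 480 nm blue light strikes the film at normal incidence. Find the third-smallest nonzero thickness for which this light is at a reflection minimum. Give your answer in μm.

Ray reflecting at the top interface goes from n = 1.66 toward n = 1.703: a half-wave phase shift.
Ray reflecting at the bottom interface goes from n = 1.703 toward n = 1.114: no phase shift.
The two reflections differ by half a wavelength.
So the condition for destructive reflection is 2 n t = m λ.
The third-smallest nonzero thickness corresponds to m = 3: t = m λ / (2 n) = 3.00 × 480 / (2 × 1.703) = 423 nm.

0.423 μm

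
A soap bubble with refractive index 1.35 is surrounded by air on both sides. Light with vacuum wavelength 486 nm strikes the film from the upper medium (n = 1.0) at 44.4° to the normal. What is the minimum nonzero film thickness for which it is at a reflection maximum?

105 nm

Ray reflecting at the top interface goes from n = 1.0 toward n = 1.35: a half-wave phase shift.
Bottom surface (1.35 → 1.0): reflection off a lower-index medium gives no phase shift.
The two reflections differ by half a wavelength.
With one net inversion, constructive interference in reflection requires 2 n t cos θ_r = (m + ½) λ.
Snell's law: 1.0 sin 44.4° = 1.35 sin θ_r → sin θ_r = 0.518, cos θ_r = 0.855.
Minimum at m = 0: t = λ / (4 n cos θ_r) = 486 / (4 × 1.35 × 0.855) = 105 nm.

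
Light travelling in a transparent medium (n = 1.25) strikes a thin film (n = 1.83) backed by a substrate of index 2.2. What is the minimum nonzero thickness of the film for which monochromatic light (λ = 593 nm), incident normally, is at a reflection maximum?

At the upper boundary (n = 1.25 to n = 1.83) the reflected ray undergoes a half-wave phase shift.
At the lower boundary (n = 1.83 to n = 2.2) the reflected ray undergoes a half-wave phase shift.
Net: no relative phase inversion (both shifts match).
So the condition for constructive reflection is 2 n t = m λ.
Minimum nonzero at m = 1: t = λ / (2 n) = 593 / (2 × 1.83) = 162 nm.

162 nm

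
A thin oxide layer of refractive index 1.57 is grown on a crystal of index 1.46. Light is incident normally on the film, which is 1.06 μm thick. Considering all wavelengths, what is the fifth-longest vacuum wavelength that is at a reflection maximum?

Top surface (1.0 → 1.57): reflection off a higher-index medium gives a half-wave phase shift.
At the lower boundary (n = 1.57 to n = 1.46) the reflected ray undergoes no phase shift.
Net: one phase inversion between the two reflected rays.
With one net inversion, constructive interference in reflection requires 2 n t = (m + ½) λ.
λ = 2 n t / (m + ½). The fifth-longest wavelength is m = 4: λ = 2 × 1.57 × 1060 / 4.50 = 740 nm.

740 nm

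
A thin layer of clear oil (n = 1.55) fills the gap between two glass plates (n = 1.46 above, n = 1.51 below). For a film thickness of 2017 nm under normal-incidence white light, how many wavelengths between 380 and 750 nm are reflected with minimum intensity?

At the upper boundary (n = 1.46 to n = 1.55) the reflected ray undergoes a half-wave phase shift.
Ray reflecting at the bottom interface goes from n = 1.55 toward n = 1.51: no phase shift.
Exactly one π shift → a net half-wave offset.
With one net inversion, destructive interference in reflection requires 2 n t = m λ.
λ = 2 n t / m = 6253 / m nm.
m=8: 782 nm (IR); m=9: 695 nm (visible); m=10: 625 nm (visible); m=11: 568 nm (visible); m=12: 521 nm (visible); m=13: 481 nm (visible); m=14: 447 nm (visible); m=15: 417 nm (visible); m=16: 391 nm (visible); m=17: 368 nm (UV).

8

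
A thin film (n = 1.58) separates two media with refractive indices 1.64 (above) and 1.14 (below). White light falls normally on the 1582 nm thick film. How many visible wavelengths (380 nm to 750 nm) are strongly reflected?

7

Ray reflecting at the top interface goes from n = 1.64 toward n = 1.58: no phase shift.
Bottom surface (1.58 → 1.14): reflection off a lower-index medium gives no phase shift.
The two reflections carry the same phase change, so no net offset.
So the condition for constructive reflection is 2 n t = m λ.
λ = 2 n t / m = 4999 / m nm.
m=6: 833 nm (IR); m=7: 714 nm (visible); m=8: 625 nm (visible); m=9: 555 nm (visible); m=10: 500 nm (visible); m=11: 454 nm (visible); m=12: 417 nm (visible); m=13: 385 nm (visible); m=14: 357 nm (UV).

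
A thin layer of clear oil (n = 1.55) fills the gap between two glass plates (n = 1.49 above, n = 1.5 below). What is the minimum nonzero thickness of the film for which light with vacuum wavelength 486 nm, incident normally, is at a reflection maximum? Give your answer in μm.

0.0784 μm

At the upper boundary (n = 1.49 to n = 1.55) the reflected ray undergoes a half-wave phase shift.
Ray reflecting at the bottom interface goes from n = 1.55 toward n = 1.5: no phase shift.
Exactly one π shift → a net half-wave offset.
For maximum reflection here: 2 n t = (m + ½) λ.
Minimum at m = 0: t = λ / (4 n) = 486 / (4 × 1.55) = 78.4 nm.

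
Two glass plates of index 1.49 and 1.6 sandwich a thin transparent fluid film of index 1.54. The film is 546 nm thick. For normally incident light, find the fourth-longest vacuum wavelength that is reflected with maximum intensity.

420 nm

Ray reflecting at the top interface goes from n = 1.49 toward n = 1.54: a half-wave phase shift.
Ray reflecting at the bottom interface goes from n = 1.54 toward n = 1.6: a half-wave phase shift.
Net: no relative phase inversion (both shifts match).
For bright reflection here: 2 n t = m λ.
λ = 2 n t / m. The fourth-longest wavelength is m = 4: λ = 2 × 1.54 × 546 / 4.00 = 420 nm.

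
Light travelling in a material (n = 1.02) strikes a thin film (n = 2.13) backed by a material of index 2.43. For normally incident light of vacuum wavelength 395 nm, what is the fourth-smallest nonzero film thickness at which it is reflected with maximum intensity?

371 nm

Ray reflecting at the top interface goes from n = 1.02 toward n = 2.13: a half-wave phase shift.
Ray reflecting at the bottom interface goes from n = 2.13 toward n = 2.43: a half-wave phase shift.
Zero or two π shifts → no net half-wave offset.
With no net inversion, constructive interference in reflection requires 2 n t = m λ.
The fourth-smallest nonzero thickness corresponds to m = 4: t = m λ / (2 n) = 4.00 × 395 / (2 × 2.13) = 371 nm.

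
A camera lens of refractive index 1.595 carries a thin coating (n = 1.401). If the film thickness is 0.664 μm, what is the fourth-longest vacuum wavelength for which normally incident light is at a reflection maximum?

At the upper boundary (n = 1.0 to n = 1.401) the reflected ray undergoes a half-wave phase shift.
At the lower boundary (n = 1.401 to n = 1.595) the reflected ray undergoes a half-wave phase shift.
Net: no relative phase inversion (both shifts match).
For strong reflection here: 2 n t = m λ.
λ = 2 n t / m. The fourth-longest wavelength is m = 4: λ = 2 × 1.401 × 664 / 4.00 = 465 nm.

465 nm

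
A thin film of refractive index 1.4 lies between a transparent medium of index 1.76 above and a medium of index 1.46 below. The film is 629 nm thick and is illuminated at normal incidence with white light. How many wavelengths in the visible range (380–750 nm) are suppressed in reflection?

2

At the upper boundary (n = 1.76 to n = 1.4) the reflected ray undergoes no phase shift.
Ray reflecting at the bottom interface goes from n = 1.4 toward n = 1.46: a half-wave phase shift.
The two reflections differ by half a wavelength.
For minimum reflection here: 2 n t = m λ.
λ = 2 n t / m = 1761 / m nm.
m=2: 881 nm (IR); m=3: 587 nm (visible); m=4: 440 nm (visible); m=5: 352 nm (UV).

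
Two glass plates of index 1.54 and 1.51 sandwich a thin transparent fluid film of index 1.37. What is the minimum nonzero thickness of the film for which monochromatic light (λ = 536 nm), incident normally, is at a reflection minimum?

196 nm

Top surface (1.54 → 1.37): reflection off a lower-index medium gives no phase shift.
Bottom surface (1.37 → 1.51): reflection off a higher-index medium gives a half-wave phase shift.
The two reflections differ by half a wavelength.
So the condition for destructive reflection is 2 n t = m λ.
Minimum nonzero at m = 1: t = λ / (2 n) = 536 / (2 × 1.37) = 196 nm.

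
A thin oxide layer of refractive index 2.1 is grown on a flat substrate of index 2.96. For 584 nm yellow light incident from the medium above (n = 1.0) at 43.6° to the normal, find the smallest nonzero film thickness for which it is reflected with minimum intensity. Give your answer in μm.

Ray reflecting at the top interface goes from n = 1.0 toward n = 2.1: a half-wave phase shift.
At the lower boundary (n = 2.1 to n = 2.96) the reflected ray undergoes a half-wave phase shift.
Net: no relative phase inversion (both shifts match).
For weak reflection here: 2 n t cos θ_r = (m + ½) λ.
Snell's law: 1.0 sin 43.6° = 2.1 sin θ_r → sin θ_r = 0.328, cos θ_r = 0.945.
Minimum at m = 0: t = λ / (4 n cos θ_r) = 584 / (4 × 2.1 × 0.945) = 73.6 nm.

0.0736 μm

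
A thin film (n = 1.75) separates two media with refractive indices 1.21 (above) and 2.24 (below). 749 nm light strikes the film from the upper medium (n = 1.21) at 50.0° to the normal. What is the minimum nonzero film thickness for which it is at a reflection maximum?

At the upper boundary (n = 1.21 to n = 1.75) the reflected ray undergoes a half-wave phase shift.
Ray reflecting at the bottom interface goes from n = 1.75 toward n = 2.24: a half-wave phase shift.
Net: no relative phase inversion (both shifts match).
For strong reflection here: 2 n t cos θ_r = m λ.
Snell's law: 1.21 sin 50.0° = 1.75 sin θ_r → sin θ_r = 0.530, cos θ_r = 0.848.
Minimum nonzero at m = 1: t = λ / (2 n cos θ_r) = 749 / (2 × 1.75 × 0.848) = 252 nm.

252 nm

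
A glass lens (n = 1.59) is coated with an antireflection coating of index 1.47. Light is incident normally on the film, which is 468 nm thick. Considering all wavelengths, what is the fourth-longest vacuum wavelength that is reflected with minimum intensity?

Ray reflecting at the top interface goes from n = 1.0 toward n = 1.47: a half-wave phase shift.
At the lower boundary (n = 1.47 to n = 1.59) the reflected ray undergoes a half-wave phase shift.
The two reflections carry the same phase change, so no net offset.
With no net inversion, destructive interference in reflection requires 2 n t = (m + ½) λ.
λ = 2 n t / (m + ½). The fourth-longest wavelength is m = 3: λ = 2 × 1.47 × 468 / 3.50 = 393 nm.

393 nm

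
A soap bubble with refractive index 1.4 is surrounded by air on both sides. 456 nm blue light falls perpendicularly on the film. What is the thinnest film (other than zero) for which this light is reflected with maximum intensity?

81.4 nm

Top surface (1.0 → 1.4): reflection off a higher-index medium gives a half-wave phase shift.
Ray reflecting at the bottom interface goes from n = 1.4 toward n = 1.0: no phase shift.
The two reflections differ by half a wavelength.
So the condition for constructive reflection is 2 n t = (m + ½) λ.
Minimum at m = 0: t = λ / (4 n) = 456 / (4 × 1.4) = 81.4 nm.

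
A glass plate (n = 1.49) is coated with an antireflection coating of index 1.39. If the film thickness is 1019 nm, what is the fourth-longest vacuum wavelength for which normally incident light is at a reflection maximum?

708 nm

Ray reflecting at the top interface goes from n = 1.0 toward n = 1.39: a half-wave phase shift.
Ray reflecting at the bottom interface goes from n = 1.39 toward n = 1.49: a half-wave phase shift.
The two reflections carry the same phase change, so no net offset.
With no net inversion, constructive interference in reflection requires 2 n t = m λ.
λ = 2 n t / m. The fourth-longest wavelength is m = 4: λ = 2 × 1.39 × 1019 / 4.00 = 708 nm.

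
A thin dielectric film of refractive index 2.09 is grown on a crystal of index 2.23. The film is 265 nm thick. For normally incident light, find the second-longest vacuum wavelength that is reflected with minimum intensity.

738 nm

Ray reflecting at the top interface goes from n = 1.0 toward n = 2.09: a half-wave phase shift.
Bottom surface (2.09 → 2.23): reflection off a higher-index medium gives a half-wave phase shift.
Zero or two π shifts → no net half-wave offset.
With no net inversion, destructive interference in reflection requires 2 n t = (m + ½) λ.
λ = 2 n t / (m + ½). The second-longest wavelength is m = 1: λ = 2 × 2.09 × 265 / 1.50 = 738 nm.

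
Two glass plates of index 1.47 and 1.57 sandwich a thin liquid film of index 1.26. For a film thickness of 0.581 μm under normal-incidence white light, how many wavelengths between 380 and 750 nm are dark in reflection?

2

Top surface (1.47 → 1.26): reflection off a lower-index medium gives no phase shift.
At the lower boundary (n = 1.26 to n = 1.57) the reflected ray undergoes a half-wave phase shift.
Exactly one π shift → a net half-wave offset.
With one net inversion, destructive interference in reflection requires 2 n t = m λ.
λ = 2 n t / m = 1464 / m nm.
m=1: 1464 nm (IR); m=2: 732 nm (visible); m=3: 488 nm (visible); m=4: 366 nm (UV).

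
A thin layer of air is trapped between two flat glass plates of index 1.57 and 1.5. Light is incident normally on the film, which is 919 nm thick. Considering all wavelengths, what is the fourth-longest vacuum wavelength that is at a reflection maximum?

525 nm

Top surface (1.57 → 1.0): reflection off a lower-index medium gives no phase shift.
Ray reflecting at the bottom interface goes from n = 1.0 toward n = 1.5: a half-wave phase shift.
Net: one phase inversion between the two reflected rays.
So the condition for constructive reflection is 2 n t = (m + ½) λ.
λ = 2 n t / (m + ½). The fourth-longest wavelength is m = 3: λ = 2 × 1.0 × 919 / 3.50 = 525 nm.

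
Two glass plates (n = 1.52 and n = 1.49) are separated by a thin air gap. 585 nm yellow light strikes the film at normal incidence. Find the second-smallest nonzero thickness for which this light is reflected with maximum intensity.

439 nm

Ray reflecting at the top interface goes from n = 1.52 toward n = 1.0: no phase shift.
Ray reflecting at the bottom interface goes from n = 1.0 toward n = 1.49: a half-wave phase shift.
Net: one phase inversion between the two reflected rays.
So the condition for constructive reflection is 2 n t = (m + ½) λ.
The second-smallest nonzero thickness corresponds to m = 1: t = (m + ½) λ / (2 n) = 1.50 × 585 / (2 × 1.0) = 439 nm.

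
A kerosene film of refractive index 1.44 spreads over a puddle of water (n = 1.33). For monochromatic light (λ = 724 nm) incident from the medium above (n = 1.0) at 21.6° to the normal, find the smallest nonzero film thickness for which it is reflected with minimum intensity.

260 nm

Ray reflecting at the top interface goes from n = 1.0 toward n = 1.44: a half-wave phase shift.
At the lower boundary (n = 1.44 to n = 1.33) the reflected ray undergoes no phase shift.
The two reflections differ by half a wavelength.
With one net inversion, destructive interference in reflection requires 2 n t cos θ_r = m λ.
Snell's law: 1.0 sin 21.6° = 1.44 sin θ_r → sin θ_r = 0.256, cos θ_r = 0.967.
Minimum nonzero at m = 1: t = λ / (2 n cos θ_r) = 724 / (2 × 1.44 × 0.967) = 260 nm.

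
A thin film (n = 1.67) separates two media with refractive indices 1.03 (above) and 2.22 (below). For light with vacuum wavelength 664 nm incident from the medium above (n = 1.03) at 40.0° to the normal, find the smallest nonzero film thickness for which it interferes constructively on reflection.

Top surface (1.03 → 1.67): reflection off a higher-index medium gives a half-wave phase shift.
Bottom surface (1.67 → 2.22): reflection off a higher-index medium gives a half-wave phase shift.
The two reflections carry the same phase change, so no net offset.
So the condition for constructive reflection is 2 n t cos θ_r = m λ.
Snell's law: 1.03 sin 40.0° = 1.67 sin θ_r → sin θ_r = 0.396, cos θ_r = 0.918.
Minimum nonzero at m = 1: t = λ / (2 n cos θ_r) = 664 / (2 × 1.67 × 0.918) = 217 nm.

217 nm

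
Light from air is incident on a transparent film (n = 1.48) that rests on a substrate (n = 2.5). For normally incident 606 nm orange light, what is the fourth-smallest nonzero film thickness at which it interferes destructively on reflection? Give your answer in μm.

0.717 μm

Top surface (1.0 → 1.48): reflection off a higher-index medium gives a half-wave phase shift.
At the lower boundary (n = 1.48 to n = 2.5) the reflected ray undergoes a half-wave phase shift.
Net: no relative phase inversion (both shifts match).
With no net inversion, destructive interference in reflection requires 2 n t = (m + ½) λ.
The fourth-smallest nonzero thickness corresponds to m = 3: t = (m + ½) λ / (2 n) = 3.50 × 606 / (2 × 1.48) = 717 nm.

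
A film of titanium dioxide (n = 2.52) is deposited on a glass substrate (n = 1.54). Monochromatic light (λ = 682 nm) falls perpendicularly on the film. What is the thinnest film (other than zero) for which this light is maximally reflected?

At the upper boundary (n = 1.0 to n = 2.52) the reflected ray undergoes a half-wave phase shift.
Bottom surface (2.52 → 1.54): reflection off a lower-index medium gives no phase shift.
Net: one phase inversion between the two reflected rays.
For maximum reflection here: 2 n t = (m + ½) λ.
Minimum at m = 0: t = λ / (4 n) = 682 / (4 × 2.52) = 67.7 nm.

67.7 nm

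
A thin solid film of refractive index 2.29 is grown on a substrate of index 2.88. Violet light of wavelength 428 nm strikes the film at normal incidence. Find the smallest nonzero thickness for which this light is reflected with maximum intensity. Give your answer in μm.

Top surface (1.0 → 2.29): reflection off a higher-index medium gives a half-wave phase shift.
Bottom surface (2.29 → 2.88): reflection off a higher-index medium gives a half-wave phase shift.
Net: no relative phase inversion (both shifts match).
With no net inversion, constructive interference in reflection requires 2 n t = m λ.
The smallest nonzero thickness corresponds to m = 1: t = m λ / (2 n) = 1.00 × 428 / (2 × 2.29) = 93.4 nm.

0.0934 μm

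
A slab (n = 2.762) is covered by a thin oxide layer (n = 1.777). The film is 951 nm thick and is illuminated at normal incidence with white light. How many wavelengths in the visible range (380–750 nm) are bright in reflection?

Ray reflecting at the top interface goes from n = 1.0 toward n = 1.777: a half-wave phase shift.
Bottom surface (1.777 → 2.762): reflection off a higher-index medium gives a half-wave phase shift.
Zero or two π shifts → no net half-wave offset.
So the condition for constructive reflection is 2 n t = m λ.
λ = 2 n t / m = 3380 / m nm.
m=4: 845 nm (IR); m=5: 676 nm (visible); m=6: 563 nm (visible); m=7: 483 nm (visible); m=8: 422 nm (visible); m=9: 376 nm (UV).

4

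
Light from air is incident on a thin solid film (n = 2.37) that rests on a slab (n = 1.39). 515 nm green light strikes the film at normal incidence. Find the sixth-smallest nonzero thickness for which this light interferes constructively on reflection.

Ray reflecting at the top interface goes from n = 1.0 toward n = 2.37: a half-wave phase shift.
Bottom surface (2.37 → 1.39): reflection off a lower-index medium gives no phase shift.
Net: one phase inversion between the two reflected rays.
So the condition for constructive reflection is 2 n t = (m + ½) λ.
The sixth-smallest nonzero thickness corresponds to m = 5: t = (m + ½) λ / (2 n) = 5.50 × 515 / (2 × 2.37) = 598 nm.

598 nm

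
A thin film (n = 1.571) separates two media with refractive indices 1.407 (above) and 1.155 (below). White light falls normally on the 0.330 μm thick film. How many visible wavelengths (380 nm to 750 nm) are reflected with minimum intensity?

1

Top surface (1.407 → 1.571): reflection off a higher-index medium gives a half-wave phase shift.
At the lower boundary (n = 1.571 to n = 1.155) the reflected ray undergoes no phase shift.
Exactly one π shift → a net half-wave offset.
For weak reflection here: 2 n t = m λ.
λ = 2 n t / m = 1037 / m nm.
m=1: 1037 nm (IR); m=2: 518 nm (visible); m=3: 346 nm (UV).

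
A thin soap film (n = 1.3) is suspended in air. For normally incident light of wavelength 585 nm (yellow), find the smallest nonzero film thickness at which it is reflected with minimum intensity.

225 nm

Ray reflecting at the top interface goes from n = 1.0 toward n = 1.3: a half-wave phase shift.
Bottom surface (1.3 → 1.0): reflection off a lower-index medium gives no phase shift.
Net: one phase inversion between the two reflected rays.
So the condition for destructive reflection is 2 n t = m λ.
Minimum nonzero at m = 1: t = λ / (2 n) = 585 / (2 × 1.3) = 225 nm.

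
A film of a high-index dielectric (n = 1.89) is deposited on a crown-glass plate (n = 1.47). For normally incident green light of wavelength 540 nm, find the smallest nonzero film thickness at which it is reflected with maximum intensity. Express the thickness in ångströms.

714 Å

At the upper boundary (n = 1.0 to n = 1.89) the reflected ray undergoes a half-wave phase shift.
At the lower boundary (n = 1.89 to n = 1.47) the reflected ray undergoes no phase shift.
The two reflections differ by half a wavelength.
With one net inversion, constructive interference in reflection requires 2 n t = (m + ½) λ.
Minimum at m = 0: t = λ / (4 n) = 540 / (4 × 1.89) = 71.4 nm.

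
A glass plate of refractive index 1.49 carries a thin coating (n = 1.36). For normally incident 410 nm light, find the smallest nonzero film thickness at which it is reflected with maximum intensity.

151 nm

Ray reflecting at the top interface goes from n = 1.0 toward n = 1.36: a half-wave phase shift.
At the lower boundary (n = 1.36 to n = 1.49) the reflected ray undergoes a half-wave phase shift.
Zero or two π shifts → no net half-wave offset.
With no net inversion, constructive interference in reflection requires 2 n t = m λ.
Minimum nonzero at m = 1: t = λ / (2 n) = 410 / (2 × 1.36) = 151 nm.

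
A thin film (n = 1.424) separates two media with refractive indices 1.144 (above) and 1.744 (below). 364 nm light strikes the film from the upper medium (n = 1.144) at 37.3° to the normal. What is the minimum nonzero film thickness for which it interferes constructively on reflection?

At the upper boundary (n = 1.144 to n = 1.424) the reflected ray undergoes a half-wave phase shift.
Bottom surface (1.424 → 1.744): reflection off a higher-index medium gives a half-wave phase shift.
Net: no relative phase inversion (both shifts match).
For strong reflection here: 2 n t cos θ_r = m λ.
Snell's law: 1.144 sin 37.3° = 1.424 sin θ_r → sin θ_r = 0.487, cos θ_r = 0.873.
Minimum nonzero at m = 1: t = λ / (2 n cos θ_r) = 364 / (2 × 1.424 × 0.873) = 146 nm.

146 nm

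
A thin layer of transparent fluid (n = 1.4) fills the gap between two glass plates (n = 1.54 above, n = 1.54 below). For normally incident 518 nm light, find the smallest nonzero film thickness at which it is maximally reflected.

92.5 nm

Top surface (1.54 → 1.4): reflection off a lower-index medium gives no phase shift.
Bottom surface (1.4 → 1.54): reflection off a higher-index medium gives a half-wave phase shift.
Exactly one π shift → a net half-wave offset.
With one net inversion, constructive interference in reflection requires 2 n t = (m + ½) λ.
Minimum at m = 0: t = λ / (4 n) = 518 / (4 × 1.4) = 92.5 nm.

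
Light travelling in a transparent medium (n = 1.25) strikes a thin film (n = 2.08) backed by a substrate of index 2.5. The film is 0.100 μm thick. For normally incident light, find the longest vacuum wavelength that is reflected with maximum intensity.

Top surface (1.25 → 2.08): reflection off a higher-index medium gives a half-wave phase shift.
Ray reflecting at the bottom interface goes from n = 2.08 toward n = 2.5: a half-wave phase shift.
The two reflections carry the same phase change, so no net offset.
With no net inversion, constructive interference in reflection requires 2 n t = m λ.
λ = 2 n t / m. The longest wavelength is m = 1: λ = 2 × 2.08 × 100 / 1.00 = 416 nm.

416 nm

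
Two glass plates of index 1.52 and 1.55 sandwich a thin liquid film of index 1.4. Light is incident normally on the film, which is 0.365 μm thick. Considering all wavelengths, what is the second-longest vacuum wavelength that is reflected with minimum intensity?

511 nm

Ray reflecting at the top interface goes from n = 1.52 toward n = 1.4: no phase shift.
At the lower boundary (n = 1.4 to n = 1.55) the reflected ray undergoes a half-wave phase shift.
Net: one phase inversion between the two reflected rays.
For dark reflection here: 2 n t = m λ.
λ = 2 n t / m. The second-longest wavelength is m = 2: λ = 2 × 1.4 × 365 / 2.00 = 511 nm.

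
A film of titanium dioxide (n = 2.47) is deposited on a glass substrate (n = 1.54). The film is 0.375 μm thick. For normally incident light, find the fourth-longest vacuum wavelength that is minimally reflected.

463 nm

At the upper boundary (n = 1.0 to n = 2.47) the reflected ray undergoes a half-wave phase shift.
Bottom surface (2.47 → 1.54): reflection off a lower-index medium gives no phase shift.
Net: one phase inversion between the two reflected rays.
So the condition for destructive reflection is 2 n t = m λ.
λ = 2 n t / m. The fourth-longest wavelength is m = 4: λ = 2 × 2.47 × 375 / 4.00 = 463 nm.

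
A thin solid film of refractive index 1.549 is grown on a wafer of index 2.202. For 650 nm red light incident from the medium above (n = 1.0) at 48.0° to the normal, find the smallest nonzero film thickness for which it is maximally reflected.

239 nm

Top surface (1.0 → 1.549): reflection off a higher-index medium gives a half-wave phase shift.
Ray reflecting at the bottom interface goes from n = 1.549 toward n = 2.202: a half-wave phase shift.
Zero or two π shifts → no net half-wave offset.
For strong reflection here: 2 n t cos θ_r = m λ.
Snell's law: 1.0 sin 48.0° = 1.549 sin θ_r → sin θ_r = 0.480, cos θ_r = 0.877.
Minimum nonzero at m = 1: t = λ / (2 n cos θ_r) = 650 / (2 × 1.549 × 0.877) = 239 nm.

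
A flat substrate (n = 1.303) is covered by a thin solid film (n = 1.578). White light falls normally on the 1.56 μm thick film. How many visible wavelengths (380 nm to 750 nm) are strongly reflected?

Ray reflecting at the top interface goes from n = 1.0 toward n = 1.578: a half-wave phase shift.
Bottom surface (1.578 → 1.303): reflection off a lower-index medium gives no phase shift.
Exactly one π shift → a net half-wave offset.
With one net inversion, constructive interference in reflection requires 2 n t = (m + ½) λ.
λ = 2 n t / (m + ½) = 4923 / (m + ½) nm.
m=6: 757 nm (IR); m=7: 656 nm (visible); m=8: 579 nm (visible); m=9: 518 nm (visible); m=10: 469 nm (visible); m=11: 428 nm (visible); m=12: 394 nm (visible); m=13: 365 nm (UV).

6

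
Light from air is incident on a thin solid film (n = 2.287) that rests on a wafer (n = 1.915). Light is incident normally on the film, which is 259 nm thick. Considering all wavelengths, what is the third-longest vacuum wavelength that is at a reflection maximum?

474 nm

At the upper boundary (n = 1.0 to n = 2.287) the reflected ray undergoes a half-wave phase shift.
Bottom surface (2.287 → 1.915): reflection off a lower-index medium gives no phase shift.
The two reflections differ by half a wavelength.
So the condition for constructive reflection is 2 n t = (m + ½) λ.
λ = 2 n t / (m + ½). The third-longest wavelength is m = 2: λ = 2 × 2.287 × 259 / 2.50 = 474 nm.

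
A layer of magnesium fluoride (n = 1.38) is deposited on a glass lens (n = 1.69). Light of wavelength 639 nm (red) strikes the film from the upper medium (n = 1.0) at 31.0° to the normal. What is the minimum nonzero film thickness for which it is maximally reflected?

250 nm

Top surface (1.0 → 1.38): reflection off a higher-index medium gives a half-wave phase shift.
Ray reflecting at the bottom interface goes from n = 1.38 toward n = 1.69: a half-wave phase shift.
Net: no relative phase inversion (both shifts match).
With no net inversion, constructive interference in reflection requires 2 n t cos θ_r = m λ.
Snell's law: 1.0 sin 31.0° = 1.38 sin θ_r → sin θ_r = 0.373, cos θ_r = 0.928.
Minimum nonzero at m = 1: t = λ / (2 n cos θ_r) = 639 / (2 × 1.38 × 0.928) = 250 nm.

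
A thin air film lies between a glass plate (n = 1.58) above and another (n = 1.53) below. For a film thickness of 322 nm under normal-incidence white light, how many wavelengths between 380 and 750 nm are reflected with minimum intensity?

1

Top surface (1.58 → 1.0): reflection off a lower-index medium gives no phase shift.
Ray reflecting at the bottom interface goes from n = 1.0 toward n = 1.53: a half-wave phase shift.
The two reflections differ by half a wavelength.
So the condition for destructive reflection is 2 n t = m λ.
λ = 2 n t / m = 644 / m nm.
m=1: 644 nm (visible); m=2: 322 nm (UV).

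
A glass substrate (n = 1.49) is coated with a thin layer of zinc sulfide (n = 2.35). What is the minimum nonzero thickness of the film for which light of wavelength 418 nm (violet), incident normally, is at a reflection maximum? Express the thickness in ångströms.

445 Å

At the upper boundary (n = 1.0 to n = 2.35) the reflected ray undergoes a half-wave phase shift.
Ray reflecting at the bottom interface goes from n = 2.35 toward n = 1.49: no phase shift.
Net: one phase inversion between the two reflected rays.
For strong reflection here: 2 n t = (m + ½) λ.
Minimum at m = 0: t = λ / (4 n) = 418 / (4 × 2.35) = 44.5 nm.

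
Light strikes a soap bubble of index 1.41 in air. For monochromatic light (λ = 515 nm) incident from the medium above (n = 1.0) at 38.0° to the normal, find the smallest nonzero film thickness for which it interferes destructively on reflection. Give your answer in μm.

0.203 μm

Top surface (1.0 → 1.41): reflection off a higher-index medium gives a half-wave phase shift.
Ray reflecting at the bottom interface goes from n = 1.41 toward n = 1.0: no phase shift.
Exactly one π shift → a net half-wave offset.
So the condition for destructive reflection is 2 n t cos θ_r = m λ.
Snell's law: 1.0 sin 38.0° = 1.41 sin θ_r → sin θ_r = 0.437, cos θ_r = 0.900.
Minimum nonzero at m = 1: t = λ / (2 n cos θ_r) = 515 / (2 × 1.41 × 0.900) = 203 nm.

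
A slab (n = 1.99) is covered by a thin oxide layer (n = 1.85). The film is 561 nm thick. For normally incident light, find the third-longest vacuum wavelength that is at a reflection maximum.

692 nm

Ray reflecting at the top interface goes from n = 1.0 toward n = 1.85: a half-wave phase shift.
At the lower boundary (n = 1.85 to n = 1.99) the reflected ray undergoes a half-wave phase shift.
Zero or two π shifts → no net half-wave offset.
So the condition for constructive reflection is 2 n t = m λ.
λ = 2 n t / m. The third-longest wavelength is m = 3: λ = 2 × 1.85 × 561 / 3.00 = 692 nm.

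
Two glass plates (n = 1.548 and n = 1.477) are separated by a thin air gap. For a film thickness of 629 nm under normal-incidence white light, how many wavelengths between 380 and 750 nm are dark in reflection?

At the upper boundary (n = 1.548 to n = 1.0) the reflected ray undergoes no phase shift.
Bottom surface (1.0 → 1.477): reflection off a higher-index medium gives a half-wave phase shift.
Net: one phase inversion between the two reflected rays.
With one net inversion, destructive interference in reflection requires 2 n t = m λ.
λ = 2 n t / m = 1258 / m nm.
m=1: 1258 nm (IR); m=2: 629 nm (visible); m=3: 419 nm (visible); m=4: 315 nm (UV).

2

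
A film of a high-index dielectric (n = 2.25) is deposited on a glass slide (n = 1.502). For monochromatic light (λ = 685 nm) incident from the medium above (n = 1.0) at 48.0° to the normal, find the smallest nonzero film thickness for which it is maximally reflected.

At the upper boundary (n = 1.0 to n = 2.25) the reflected ray undergoes a half-wave phase shift.
At the lower boundary (n = 2.25 to n = 1.502) the reflected ray undergoes no phase shift.
Net: one phase inversion between the two reflected rays.
So the condition for constructive reflection is 2 n t cos θ_r = (m + ½) λ.
Snell's law: 1.0 sin 48.0° = 2.25 sin θ_r → sin θ_r = 0.330, cos θ_r = 0.944.
Minimum at m = 0: t = λ / (4 n cos θ_r) = 685 / (4 × 2.25 × 0.944) = 80.6 nm.

80.6 nm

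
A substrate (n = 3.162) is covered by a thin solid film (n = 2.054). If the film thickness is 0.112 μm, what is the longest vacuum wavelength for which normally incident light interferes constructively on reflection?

460 nm

At the upper boundary (n = 1.0 to n = 2.054) the reflected ray undergoes a half-wave phase shift.
At the lower boundary (n = 2.054 to n = 3.162) the reflected ray undergoes a half-wave phase shift.
Net: no relative phase inversion (both shifts match).
So the condition for constructive reflection is 2 n t = m λ.
λ = 2 n t / m. The longest wavelength is m = 1: λ = 2 × 2.054 × 112 / 1.00 = 460 nm.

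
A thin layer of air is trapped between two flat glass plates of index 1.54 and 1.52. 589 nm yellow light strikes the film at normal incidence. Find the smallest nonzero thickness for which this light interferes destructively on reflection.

At the upper boundary (n = 1.54 to n = 1.0) the reflected ray undergoes no phase shift.
Bottom surface (1.0 → 1.52): reflection off a higher-index medium gives a half-wave phase shift.
Net: one phase inversion between the two reflected rays.
So the condition for destructive reflection is 2 n t = m λ.
The smallest nonzero thickness corresponds to m = 1: t = m λ / (2 n) = 1.00 × 589 / (2 × 1.0) = 295 nm.

295 nm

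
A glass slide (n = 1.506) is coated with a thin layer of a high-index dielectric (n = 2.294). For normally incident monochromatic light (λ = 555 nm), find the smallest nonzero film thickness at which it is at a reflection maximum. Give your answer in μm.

0.0605 μm

At the upper boundary (n = 1.0 to n = 2.294) the reflected ray undergoes a half-wave phase shift.
Bottom surface (2.294 → 1.506): reflection off a lower-index medium gives no phase shift.
The two reflections differ by half a wavelength.
With one net inversion, constructive interference in reflection requires 2 n t = (m + ½) λ.
Minimum at m = 0: t = λ / (4 n) = 555 / (4 × 2.294) = 60.5 nm.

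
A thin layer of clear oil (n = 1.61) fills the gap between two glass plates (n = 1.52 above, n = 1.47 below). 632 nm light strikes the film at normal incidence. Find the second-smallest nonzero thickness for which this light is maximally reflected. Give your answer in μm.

Ray reflecting at the top interface goes from n = 1.52 toward n = 1.61: a half-wave phase shift.
Bottom surface (1.61 → 1.47): reflection off a lower-index medium gives no phase shift.
The two reflections differ by half a wavelength.
With one net inversion, constructive interference in reflection requires 2 n t = (m + ½) λ.
The second-smallest nonzero thickness corresponds to m = 1: t = (m + ½) λ / (2 n) = 1.50 × 632 / (2 × 1.61) = 294 nm.

0.294 μm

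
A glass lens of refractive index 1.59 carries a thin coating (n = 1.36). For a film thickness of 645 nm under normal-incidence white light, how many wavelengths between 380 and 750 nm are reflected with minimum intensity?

Top surface (1.0 → 1.36): reflection off a higher-index medium gives a half-wave phase shift.
At the lower boundary (n = 1.36 to n = 1.59) the reflected ray undergoes a half-wave phase shift.
The two reflections carry the same phase change, so no net offset.
With no net inversion, destructive interference in reflection requires 2 n t = (m + ½) λ.
λ = 2 n t / (m + ½) = 1754 / (m + ½) nm.
m=1: 1170 nm (IR); m=2: 702 nm (visible); m=3: 501 nm (visible); m=4: 390 nm (visible); m=5: 319 nm (UV).

3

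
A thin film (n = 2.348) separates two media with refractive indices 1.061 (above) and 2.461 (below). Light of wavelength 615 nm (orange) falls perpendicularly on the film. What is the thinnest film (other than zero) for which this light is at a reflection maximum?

131 nm

Top surface (1.061 → 2.348): reflection off a higher-index medium gives a half-wave phase shift.
At the lower boundary (n = 2.348 to n = 2.461) the reflected ray undergoes a half-wave phase shift.
The two reflections carry the same phase change, so no net offset.
For bright reflection here: 2 n t = m λ.
Minimum nonzero at m = 1: t = λ / (2 n) = 615 / (2 × 2.348) = 131 nm.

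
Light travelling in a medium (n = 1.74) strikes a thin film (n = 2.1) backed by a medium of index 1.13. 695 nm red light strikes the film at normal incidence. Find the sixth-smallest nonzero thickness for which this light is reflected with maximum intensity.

At the upper boundary (n = 1.74 to n = 2.1) the reflected ray undergoes a half-wave phase shift.
Ray reflecting at the bottom interface goes from n = 2.1 toward n = 1.13: no phase shift.
Exactly one π shift → a net half-wave offset.
So the condition for constructive reflection is 2 n t = (m + ½) λ.
The sixth-smallest nonzero thickness corresponds to m = 5: t = (m + ½) λ / (2 n) = 5.50 × 695 / (2 × 2.1) = 910 nm.

910 nm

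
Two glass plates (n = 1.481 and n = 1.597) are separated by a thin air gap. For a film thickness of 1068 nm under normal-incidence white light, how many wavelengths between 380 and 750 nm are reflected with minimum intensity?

Top surface (1.481 → 1.0): reflection off a lower-index medium gives no phase shift.
At the lower boundary (n = 1.0 to n = 1.597) the reflected ray undergoes a half-wave phase shift.
Exactly one π shift → a net half-wave offset.
For weak reflection here: 2 n t = m λ.
λ = 2 n t / m = 2136 / m nm.
m=2: 1068 nm (IR); m=3: 712 nm (visible); m=4: 534 nm (visible); m=5: 427 nm (visible); m=6: 356 nm (UV).

3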